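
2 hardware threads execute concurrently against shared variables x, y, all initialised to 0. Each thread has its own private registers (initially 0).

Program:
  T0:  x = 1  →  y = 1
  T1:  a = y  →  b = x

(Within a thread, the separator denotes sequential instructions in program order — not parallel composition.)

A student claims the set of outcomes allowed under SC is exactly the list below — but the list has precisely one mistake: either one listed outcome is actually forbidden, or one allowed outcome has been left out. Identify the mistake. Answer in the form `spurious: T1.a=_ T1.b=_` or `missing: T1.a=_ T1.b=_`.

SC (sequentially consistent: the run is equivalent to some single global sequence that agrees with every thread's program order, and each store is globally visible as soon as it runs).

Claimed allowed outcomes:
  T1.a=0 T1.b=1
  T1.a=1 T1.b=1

outcome vector order: (T1.a,T1.b)
SC (3): 0/0 0/1 1/1
SC∖claimed = {0/0}

missing: T1.a=0 T1.b=0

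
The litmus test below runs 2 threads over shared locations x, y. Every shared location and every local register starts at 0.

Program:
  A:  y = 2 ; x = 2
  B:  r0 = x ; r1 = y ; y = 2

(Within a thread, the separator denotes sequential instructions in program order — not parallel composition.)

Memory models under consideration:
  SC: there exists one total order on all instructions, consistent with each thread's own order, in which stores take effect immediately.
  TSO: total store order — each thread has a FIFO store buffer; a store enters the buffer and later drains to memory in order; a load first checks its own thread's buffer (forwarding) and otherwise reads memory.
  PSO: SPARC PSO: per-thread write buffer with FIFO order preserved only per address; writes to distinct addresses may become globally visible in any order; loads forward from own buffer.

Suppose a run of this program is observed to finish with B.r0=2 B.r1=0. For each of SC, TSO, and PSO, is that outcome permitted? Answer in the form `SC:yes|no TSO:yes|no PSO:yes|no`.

SC:no TSO:no PSO:yes

outcome vector order: (B.r0,B.r1)
[SC] allowed = {0/0 0/2 2/2}
[TSO] allowed = {0/0 0/2 2/2}
[PSO] allowed = {0/0 0/2 2/0 2/2}
target 2/0 ∈ {PSO}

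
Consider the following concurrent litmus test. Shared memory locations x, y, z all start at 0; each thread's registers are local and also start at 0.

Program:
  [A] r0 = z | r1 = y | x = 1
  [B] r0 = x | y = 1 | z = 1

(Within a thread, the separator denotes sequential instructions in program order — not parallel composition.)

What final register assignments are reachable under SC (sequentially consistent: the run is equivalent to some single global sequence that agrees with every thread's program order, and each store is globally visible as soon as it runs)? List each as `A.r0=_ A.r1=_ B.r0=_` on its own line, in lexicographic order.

A.r0=0 A.r1=0 B.r0=0
A.r0=0 A.r1=0 B.r0=1
A.r0=0 A.r1=1 B.r0=0
A.r0=1 A.r1=1 B.r0=0

outcome vector order: (A.r0,A.r1,B.r0)
|SC outcomes| = 4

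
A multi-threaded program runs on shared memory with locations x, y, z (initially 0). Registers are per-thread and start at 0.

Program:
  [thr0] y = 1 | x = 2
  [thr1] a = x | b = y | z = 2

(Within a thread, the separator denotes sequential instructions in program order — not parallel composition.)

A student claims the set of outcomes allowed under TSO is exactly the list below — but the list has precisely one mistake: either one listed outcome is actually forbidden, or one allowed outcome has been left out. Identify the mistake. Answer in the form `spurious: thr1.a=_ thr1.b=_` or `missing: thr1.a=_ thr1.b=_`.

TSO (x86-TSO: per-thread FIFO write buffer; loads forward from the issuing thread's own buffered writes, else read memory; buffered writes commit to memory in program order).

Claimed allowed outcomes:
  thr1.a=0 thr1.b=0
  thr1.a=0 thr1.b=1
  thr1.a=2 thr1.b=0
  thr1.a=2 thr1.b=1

spurious: thr1.a=2 thr1.b=0

outcome vector order: (thr1.a,thr1.b)
TSO (3): 0/0, 0/1, 2/1
claimed∖TSO = {2/0}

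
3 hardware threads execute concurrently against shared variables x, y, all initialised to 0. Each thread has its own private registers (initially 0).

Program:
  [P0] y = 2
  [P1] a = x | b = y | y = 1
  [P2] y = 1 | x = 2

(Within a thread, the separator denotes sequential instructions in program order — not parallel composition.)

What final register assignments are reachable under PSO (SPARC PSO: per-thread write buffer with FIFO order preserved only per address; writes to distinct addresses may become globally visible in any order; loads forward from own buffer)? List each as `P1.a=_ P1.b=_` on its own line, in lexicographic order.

P1.a=0 P1.b=0
P1.a=0 P1.b=1
P1.a=0 P1.b=2
P1.a=2 P1.b=0
P1.a=2 P1.b=1
P1.a=2 P1.b=2

outcome vector order: (P1.a,P1.b)
|PSO outcomes| = 6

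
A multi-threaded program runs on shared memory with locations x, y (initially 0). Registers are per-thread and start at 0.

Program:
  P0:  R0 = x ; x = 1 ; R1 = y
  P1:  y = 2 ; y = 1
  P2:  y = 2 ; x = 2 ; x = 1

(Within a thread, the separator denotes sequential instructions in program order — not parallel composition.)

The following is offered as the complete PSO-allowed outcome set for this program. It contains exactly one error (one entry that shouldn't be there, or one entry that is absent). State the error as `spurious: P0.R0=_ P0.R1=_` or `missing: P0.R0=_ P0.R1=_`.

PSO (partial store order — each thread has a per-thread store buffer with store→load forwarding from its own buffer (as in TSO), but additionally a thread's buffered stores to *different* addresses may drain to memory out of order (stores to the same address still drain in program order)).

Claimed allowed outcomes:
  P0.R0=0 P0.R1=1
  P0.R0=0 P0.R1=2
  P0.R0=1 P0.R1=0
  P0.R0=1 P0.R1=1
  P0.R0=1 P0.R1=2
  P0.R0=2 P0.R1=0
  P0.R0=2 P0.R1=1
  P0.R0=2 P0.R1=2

missing: P0.R0=0 P0.R1=0

outcome vector order: (P0.R0,P0.R1)
PSO: 9 outcomes — {<0 0>; <0 1>; <0 2>; <1 0>; <1 1>; <1 2>; <2 0>; <2 1>; <2 2>}
PSO∖claimed = {<0 0>}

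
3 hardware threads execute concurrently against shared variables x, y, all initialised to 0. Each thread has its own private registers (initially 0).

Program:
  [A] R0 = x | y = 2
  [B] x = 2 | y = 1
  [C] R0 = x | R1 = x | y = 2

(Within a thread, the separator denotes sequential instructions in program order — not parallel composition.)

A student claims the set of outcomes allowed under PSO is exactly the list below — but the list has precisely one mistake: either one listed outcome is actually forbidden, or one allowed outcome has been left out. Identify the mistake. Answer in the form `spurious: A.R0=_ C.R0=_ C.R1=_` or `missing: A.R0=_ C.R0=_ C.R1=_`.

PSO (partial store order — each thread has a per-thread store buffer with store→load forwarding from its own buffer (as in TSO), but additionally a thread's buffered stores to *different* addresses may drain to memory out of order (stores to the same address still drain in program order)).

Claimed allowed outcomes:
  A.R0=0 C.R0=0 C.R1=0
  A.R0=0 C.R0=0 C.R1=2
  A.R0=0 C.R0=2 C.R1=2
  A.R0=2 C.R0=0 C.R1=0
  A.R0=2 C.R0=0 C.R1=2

outcome vector order: (A.R0,C.R0,C.R1)
PSO (6): <0 0 0>; <0 0 2>; <0 2 2>; <2 0 0>; <2 0 2>; <2 2 2>
PSO∖claimed = {<2 2 2>}

missing: A.R0=2 C.R0=2 C.R1=2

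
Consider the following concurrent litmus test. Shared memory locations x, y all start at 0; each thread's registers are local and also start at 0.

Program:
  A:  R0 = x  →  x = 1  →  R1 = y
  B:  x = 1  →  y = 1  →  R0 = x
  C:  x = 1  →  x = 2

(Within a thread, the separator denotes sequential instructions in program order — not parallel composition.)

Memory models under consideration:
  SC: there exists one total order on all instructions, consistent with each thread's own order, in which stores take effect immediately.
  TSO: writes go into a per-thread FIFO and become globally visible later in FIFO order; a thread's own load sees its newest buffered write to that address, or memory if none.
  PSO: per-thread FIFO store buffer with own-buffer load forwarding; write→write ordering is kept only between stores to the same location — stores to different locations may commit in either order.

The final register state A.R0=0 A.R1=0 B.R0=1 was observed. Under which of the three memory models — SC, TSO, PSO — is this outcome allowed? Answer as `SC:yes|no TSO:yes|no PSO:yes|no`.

outcome vector order: (A.R0,A.R1,B.R0)
SC: 11 outcomes — {0/0/1 0/0/2 0/1/1 0/1/2 1/0/1 1/0/2 1/1/1 1/1/2 2/0/1 2/1/1 2/1/2}
TSO: 12 outcomes — {0/0/1 0/0/2 0/1/1 0/1/2 1/0/1 1/0/2 1/1/1 1/1/2 2/0/1 2/0/2 2/1/1 2/1/2}
PSO: 12 outcomes — {0/0/1 0/0/2 0/1/1 0/1/2 1/0/1 1/0/2 1/1/1 1/1/2 2/0/1 2/0/2 2/1/1 2/1/2}
target 0/0/1 ∈ {SC,TSO,PSO}

SC:yes TSO:yes PSO:yes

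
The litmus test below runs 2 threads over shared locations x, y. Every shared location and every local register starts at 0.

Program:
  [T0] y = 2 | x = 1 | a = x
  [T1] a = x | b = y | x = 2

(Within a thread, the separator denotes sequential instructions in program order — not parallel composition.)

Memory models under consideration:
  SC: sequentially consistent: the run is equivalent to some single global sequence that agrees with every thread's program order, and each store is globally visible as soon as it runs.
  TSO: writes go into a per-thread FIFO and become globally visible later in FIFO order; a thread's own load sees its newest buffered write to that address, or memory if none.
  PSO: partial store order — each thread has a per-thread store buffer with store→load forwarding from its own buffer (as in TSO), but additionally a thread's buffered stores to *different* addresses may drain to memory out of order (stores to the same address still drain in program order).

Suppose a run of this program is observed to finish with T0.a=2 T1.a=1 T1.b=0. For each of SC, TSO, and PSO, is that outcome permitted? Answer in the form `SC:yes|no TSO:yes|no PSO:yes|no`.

outcome vector order: (T0.a,T1.a,T1.b)
SC (6): <1 0 0>; <1 0 2>; <1 1 2>; <2 0 0>; <2 0 2>; <2 1 2>
TSO (6): <1 0 0>; <1 0 2>; <1 1 2>; <2 0 0>; <2 0 2>; <2 1 2>
PSO (8): <1 0 0>; <1 0 2>; <1 1 0>; <1 1 2>; <2 0 0>; <2 0 2>; <2 1 0>; <2 1 2>
target <2 1 0> ∈ {PSO}

SC:no TSO:no PSO:yes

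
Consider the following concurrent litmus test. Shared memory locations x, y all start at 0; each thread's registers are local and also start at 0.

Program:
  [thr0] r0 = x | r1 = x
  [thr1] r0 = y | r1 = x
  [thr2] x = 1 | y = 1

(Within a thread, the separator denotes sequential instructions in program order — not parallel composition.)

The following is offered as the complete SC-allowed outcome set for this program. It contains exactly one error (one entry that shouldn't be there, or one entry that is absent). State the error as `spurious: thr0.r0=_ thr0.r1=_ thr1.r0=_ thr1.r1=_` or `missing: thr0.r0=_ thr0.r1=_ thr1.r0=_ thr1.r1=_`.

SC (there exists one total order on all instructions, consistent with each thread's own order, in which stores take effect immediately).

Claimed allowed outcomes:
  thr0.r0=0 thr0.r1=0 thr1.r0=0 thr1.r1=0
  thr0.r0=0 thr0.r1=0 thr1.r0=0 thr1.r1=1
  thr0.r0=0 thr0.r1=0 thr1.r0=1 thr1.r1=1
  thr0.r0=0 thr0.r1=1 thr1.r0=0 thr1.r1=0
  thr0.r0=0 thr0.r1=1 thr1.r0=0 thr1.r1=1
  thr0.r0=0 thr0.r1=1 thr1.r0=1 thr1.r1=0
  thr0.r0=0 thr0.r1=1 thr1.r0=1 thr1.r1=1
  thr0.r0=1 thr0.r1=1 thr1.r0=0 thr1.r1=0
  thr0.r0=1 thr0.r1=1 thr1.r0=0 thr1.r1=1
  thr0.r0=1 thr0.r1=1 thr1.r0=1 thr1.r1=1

outcome vector order: (thr0.r0,thr0.r1,thr1.r0,thr1.r1)
SC: 9 outcomes — {0000, 0001, 0011, 0100, 0101, 0111, 1100, 1101, 1111}
claimed∖SC = {0110}

spurious: thr0.r0=0 thr0.r1=1 thr1.r0=1 thr1.r1=0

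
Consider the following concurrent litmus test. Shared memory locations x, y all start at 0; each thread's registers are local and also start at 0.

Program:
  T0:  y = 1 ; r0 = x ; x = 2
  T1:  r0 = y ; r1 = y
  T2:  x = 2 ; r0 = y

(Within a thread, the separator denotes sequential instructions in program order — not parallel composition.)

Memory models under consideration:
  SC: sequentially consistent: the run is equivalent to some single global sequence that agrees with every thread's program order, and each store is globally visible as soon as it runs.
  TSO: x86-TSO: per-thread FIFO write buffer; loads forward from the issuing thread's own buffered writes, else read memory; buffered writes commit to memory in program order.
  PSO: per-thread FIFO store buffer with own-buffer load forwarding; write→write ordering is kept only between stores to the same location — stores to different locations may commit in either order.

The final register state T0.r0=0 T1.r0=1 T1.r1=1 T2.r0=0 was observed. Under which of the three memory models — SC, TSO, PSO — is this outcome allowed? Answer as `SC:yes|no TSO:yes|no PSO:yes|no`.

outcome vector order: (T0.r0,T1.r0,T1.r1,T2.r0)
SC: 9 outcomes — {0/0/0/1 0/0/1/1 0/1/1/1 2/0/0/0 2/0/0/1 2/0/1/0 2/0/1/1 2/1/1/0 2/1/1/1}
TSO: 12 outcomes — {0/0/0/0 0/0/0/1 0/0/1/0 0/0/1/1 0/1/1/0 0/1/1/1 2/0/0/0 2/0/0/1 2/0/1/0 2/0/1/1 2/1/1/0 2/1/1/1}
PSO: 12 outcomes — {0/0/0/0 0/0/0/1 0/0/1/0 0/0/1/1 0/1/1/0 0/1/1/1 2/0/0/0 2/0/0/1 2/0/1/0 2/0/1/1 2/1/1/0 2/1/1/1}
target 0/1/1/0 ∈ {TSO,PSO}

SC:no TSO:yes PSO:yes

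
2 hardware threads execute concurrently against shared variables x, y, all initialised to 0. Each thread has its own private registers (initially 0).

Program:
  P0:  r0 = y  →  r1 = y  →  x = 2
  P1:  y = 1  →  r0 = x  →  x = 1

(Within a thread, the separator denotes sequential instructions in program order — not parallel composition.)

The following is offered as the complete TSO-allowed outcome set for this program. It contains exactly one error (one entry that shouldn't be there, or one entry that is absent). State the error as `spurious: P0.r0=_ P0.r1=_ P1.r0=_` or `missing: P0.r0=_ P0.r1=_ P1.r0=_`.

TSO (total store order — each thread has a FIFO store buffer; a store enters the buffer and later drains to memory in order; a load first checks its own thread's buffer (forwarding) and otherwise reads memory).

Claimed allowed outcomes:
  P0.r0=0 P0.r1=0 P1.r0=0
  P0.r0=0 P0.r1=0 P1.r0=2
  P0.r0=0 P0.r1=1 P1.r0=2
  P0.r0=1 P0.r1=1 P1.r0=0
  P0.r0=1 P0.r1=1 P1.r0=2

missing: P0.r0=0 P0.r1=1 P1.r0=0

outcome vector order: (P0.r0,P0.r1,P1.r0)
[TSO] allowed = {(0,0,0), (0,0,2), (0,1,0), (0,1,2), (1,1,0), (1,1,2)}
TSO∖claimed = {(0,1,0)}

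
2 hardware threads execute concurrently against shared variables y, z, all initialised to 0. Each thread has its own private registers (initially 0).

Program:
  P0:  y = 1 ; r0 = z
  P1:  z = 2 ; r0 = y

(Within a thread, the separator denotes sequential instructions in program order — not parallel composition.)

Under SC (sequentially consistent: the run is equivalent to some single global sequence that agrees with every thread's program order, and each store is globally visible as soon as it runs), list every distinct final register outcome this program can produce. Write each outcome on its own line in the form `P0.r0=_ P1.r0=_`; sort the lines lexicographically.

outcome vector order: (P0.r0,P1.r0)
|SC outcomes| = 3

P0.r0=0 P1.r0=1
P0.r0=2 P1.r0=0
P0.r0=2 P1.r0=1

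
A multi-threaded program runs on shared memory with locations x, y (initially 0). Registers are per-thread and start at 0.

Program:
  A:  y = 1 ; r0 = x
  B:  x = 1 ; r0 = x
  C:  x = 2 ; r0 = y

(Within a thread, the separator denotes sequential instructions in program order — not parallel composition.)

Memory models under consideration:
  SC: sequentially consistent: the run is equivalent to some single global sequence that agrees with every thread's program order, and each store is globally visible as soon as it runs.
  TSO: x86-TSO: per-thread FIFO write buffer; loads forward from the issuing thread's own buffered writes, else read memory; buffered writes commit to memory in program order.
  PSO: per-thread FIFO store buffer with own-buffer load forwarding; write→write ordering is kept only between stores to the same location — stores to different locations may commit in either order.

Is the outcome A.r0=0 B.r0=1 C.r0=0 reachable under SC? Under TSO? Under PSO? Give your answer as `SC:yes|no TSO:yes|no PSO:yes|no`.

SC:no TSO:yes PSO:yes

outcome vector order: (A.r0,B.r0,C.r0)
SC: 9 outcomes — {011, 021, 110, 111, 121, 210, 211, 220, 221}
TSO: 12 outcomes — {010, 011, 020, 021, 110, 111, 120, 121, 210, 211, 220, 221}
PSO: 12 outcomes — {010, 011, 020, 021, 110, 111, 120, 121, 210, 211, 220, 221}
target 010 ∈ {TSO,PSO}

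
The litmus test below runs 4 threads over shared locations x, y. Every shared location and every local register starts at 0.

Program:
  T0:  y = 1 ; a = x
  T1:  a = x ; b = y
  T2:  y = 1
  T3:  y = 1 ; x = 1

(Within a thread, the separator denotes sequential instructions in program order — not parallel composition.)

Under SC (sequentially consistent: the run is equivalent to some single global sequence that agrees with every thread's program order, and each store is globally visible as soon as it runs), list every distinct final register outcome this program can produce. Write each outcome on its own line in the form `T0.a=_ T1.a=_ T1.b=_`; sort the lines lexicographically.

outcome vector order: (T0.a,T1.a,T1.b)
|SC outcomes| = 6

T0.a=0 T1.a=0 T1.b=0
T0.a=0 T1.a=0 T1.b=1
T0.a=0 T1.a=1 T1.b=1
T0.a=1 T1.a=0 T1.b=0
T0.a=1 T1.a=0 T1.b=1
T0.a=1 T1.a=1 T1.b=1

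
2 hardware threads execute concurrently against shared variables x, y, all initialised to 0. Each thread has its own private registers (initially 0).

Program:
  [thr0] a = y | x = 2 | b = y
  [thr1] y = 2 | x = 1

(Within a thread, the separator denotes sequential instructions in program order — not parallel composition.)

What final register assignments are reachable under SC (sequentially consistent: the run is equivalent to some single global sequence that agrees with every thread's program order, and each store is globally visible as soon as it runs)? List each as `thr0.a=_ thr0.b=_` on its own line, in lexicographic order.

thr0.a=0 thr0.b=0
thr0.a=0 thr0.b=2
thr0.a=2 thr0.b=2

outcome vector order: (thr0.a,thr0.b)
|SC outcomes| = 3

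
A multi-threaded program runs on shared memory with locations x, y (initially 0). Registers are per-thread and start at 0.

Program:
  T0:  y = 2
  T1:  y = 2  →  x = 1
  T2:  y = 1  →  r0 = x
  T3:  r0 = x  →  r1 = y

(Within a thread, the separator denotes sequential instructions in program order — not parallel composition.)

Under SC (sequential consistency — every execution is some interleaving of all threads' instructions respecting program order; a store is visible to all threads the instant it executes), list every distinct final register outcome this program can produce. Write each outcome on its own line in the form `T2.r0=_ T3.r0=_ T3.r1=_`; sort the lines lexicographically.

T2.r0=0 T3.r0=0 T3.r1=0
T2.r0=0 T3.r0=0 T3.r1=1
T2.r0=0 T3.r0=0 T3.r1=2
T2.r0=0 T3.r0=1 T3.r1=1
T2.r0=0 T3.r0=1 T3.r1=2
T2.r0=1 T3.r0=0 T3.r1=0
T2.r0=1 T3.r0=0 T3.r1=1
T2.r0=1 T3.r0=0 T3.r1=2
T2.r0=1 T3.r0=1 T3.r1=1
T2.r0=1 T3.r0=1 T3.r1=2

outcome vector order: (T2.r0,T3.r0,T3.r1)
|SC outcomes| = 10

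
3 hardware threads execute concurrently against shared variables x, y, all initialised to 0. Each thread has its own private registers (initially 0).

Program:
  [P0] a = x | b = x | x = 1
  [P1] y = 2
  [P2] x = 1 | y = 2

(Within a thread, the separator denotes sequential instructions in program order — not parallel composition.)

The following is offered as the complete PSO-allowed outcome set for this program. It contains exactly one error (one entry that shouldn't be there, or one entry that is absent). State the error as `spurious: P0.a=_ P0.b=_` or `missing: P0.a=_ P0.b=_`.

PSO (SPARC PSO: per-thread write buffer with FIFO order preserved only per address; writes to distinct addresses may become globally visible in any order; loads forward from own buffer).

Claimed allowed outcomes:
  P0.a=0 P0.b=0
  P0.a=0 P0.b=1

outcome vector order: (P0.a,P0.b)
under PSO → 0/0, 0/1, 1/1
PSO∖claimed = {1/1}

missing: P0.a=1 P0.b=1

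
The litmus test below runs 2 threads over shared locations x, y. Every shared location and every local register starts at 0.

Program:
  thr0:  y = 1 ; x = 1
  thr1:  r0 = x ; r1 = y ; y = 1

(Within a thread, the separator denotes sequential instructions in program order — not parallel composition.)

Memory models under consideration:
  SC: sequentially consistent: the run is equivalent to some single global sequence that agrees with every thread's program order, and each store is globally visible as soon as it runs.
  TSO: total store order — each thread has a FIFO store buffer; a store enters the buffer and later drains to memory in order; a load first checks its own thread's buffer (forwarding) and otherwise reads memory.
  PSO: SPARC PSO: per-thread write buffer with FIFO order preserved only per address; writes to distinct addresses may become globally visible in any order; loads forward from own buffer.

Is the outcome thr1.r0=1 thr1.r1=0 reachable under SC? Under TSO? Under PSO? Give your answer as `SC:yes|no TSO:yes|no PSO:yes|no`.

outcome vector order: (thr1.r0,thr1.r1)
under SC → 0/0 0/1 1/1
under TSO → 0/0 0/1 1/1
under PSO → 0/0 0/1 1/0 1/1
target 1/0 ∈ {PSO}

SC:no TSO:no PSO:yes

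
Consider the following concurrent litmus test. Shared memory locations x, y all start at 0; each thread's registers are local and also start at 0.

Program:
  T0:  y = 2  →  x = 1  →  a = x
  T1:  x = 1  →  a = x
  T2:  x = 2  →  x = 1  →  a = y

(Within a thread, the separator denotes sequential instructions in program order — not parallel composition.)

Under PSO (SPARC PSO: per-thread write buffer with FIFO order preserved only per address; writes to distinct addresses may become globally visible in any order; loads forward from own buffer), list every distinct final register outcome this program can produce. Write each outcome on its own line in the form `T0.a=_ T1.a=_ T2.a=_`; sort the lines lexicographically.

outcome vector order: (T0.a,T1.a,T2.a)
|PSO outcomes| = 8

T0.a=1 T1.a=1 T2.a=0
T0.a=1 T1.a=1 T2.a=2
T0.a=1 T1.a=2 T2.a=0
T0.a=1 T1.a=2 T2.a=2
T0.a=2 T1.a=1 T2.a=0
T0.a=2 T1.a=1 T2.a=2
T0.a=2 T1.a=2 T2.a=0
T0.a=2 T1.a=2 T2.a=2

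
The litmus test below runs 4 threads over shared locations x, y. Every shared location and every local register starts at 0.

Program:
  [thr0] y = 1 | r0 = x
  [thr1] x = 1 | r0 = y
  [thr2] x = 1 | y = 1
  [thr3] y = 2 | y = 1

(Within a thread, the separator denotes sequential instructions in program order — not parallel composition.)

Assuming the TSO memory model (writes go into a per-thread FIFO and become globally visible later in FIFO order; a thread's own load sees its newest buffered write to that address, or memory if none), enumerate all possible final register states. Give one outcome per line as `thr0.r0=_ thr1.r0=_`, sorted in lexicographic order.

thr0.r0=0 thr1.r0=0
thr0.r0=0 thr1.r0=1
thr0.r0=0 thr1.r0=2
thr0.r0=1 thr1.r0=0
thr0.r0=1 thr1.r0=1
thr0.r0=1 thr1.r0=2

outcome vector order: (thr0.r0,thr1.r0)
|TSO outcomes| = 6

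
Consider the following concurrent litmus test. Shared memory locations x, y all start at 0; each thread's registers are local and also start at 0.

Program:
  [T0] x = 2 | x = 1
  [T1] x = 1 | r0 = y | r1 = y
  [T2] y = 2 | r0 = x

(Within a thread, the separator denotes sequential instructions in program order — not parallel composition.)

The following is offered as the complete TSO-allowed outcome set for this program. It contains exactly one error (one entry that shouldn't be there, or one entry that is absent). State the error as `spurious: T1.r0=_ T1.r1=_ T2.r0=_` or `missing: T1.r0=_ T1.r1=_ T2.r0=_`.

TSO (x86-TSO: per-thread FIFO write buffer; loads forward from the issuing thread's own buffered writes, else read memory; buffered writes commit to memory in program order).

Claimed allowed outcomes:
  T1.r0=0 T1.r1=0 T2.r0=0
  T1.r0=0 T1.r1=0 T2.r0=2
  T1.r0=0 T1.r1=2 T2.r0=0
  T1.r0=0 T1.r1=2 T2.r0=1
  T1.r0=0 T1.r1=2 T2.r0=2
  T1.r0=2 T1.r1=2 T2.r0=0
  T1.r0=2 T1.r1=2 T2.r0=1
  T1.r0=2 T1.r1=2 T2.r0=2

missing: T1.r0=0 T1.r1=0 T2.r0=1

outcome vector order: (T1.r0,T1.r1,T2.r0)
TSO: 9 outcomes — {0/0/0; 0/0/1; 0/0/2; 0/2/0; 0/2/1; 0/2/2; 2/2/0; 2/2/1; 2/2/2}
TSO∖claimed = {0/0/1}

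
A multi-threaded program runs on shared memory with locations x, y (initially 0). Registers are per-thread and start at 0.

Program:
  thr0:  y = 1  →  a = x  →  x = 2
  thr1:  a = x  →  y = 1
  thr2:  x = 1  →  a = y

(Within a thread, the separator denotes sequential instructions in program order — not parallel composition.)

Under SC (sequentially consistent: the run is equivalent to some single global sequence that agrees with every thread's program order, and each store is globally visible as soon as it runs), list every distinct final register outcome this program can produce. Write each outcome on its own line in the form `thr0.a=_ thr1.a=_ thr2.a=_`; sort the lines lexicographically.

thr0.a=0 thr1.a=0 thr2.a=1
thr0.a=0 thr1.a=1 thr2.a=1
thr0.a=0 thr1.a=2 thr2.a=1
thr0.a=1 thr1.a=0 thr2.a=0
thr0.a=1 thr1.a=0 thr2.a=1
thr0.a=1 thr1.a=1 thr2.a=0
thr0.a=1 thr1.a=1 thr2.a=1
thr0.a=1 thr1.a=2 thr2.a=0
thr0.a=1 thr1.a=2 thr2.a=1

outcome vector order: (thr0.a,thr1.a,thr2.a)
|SC outcomes| = 9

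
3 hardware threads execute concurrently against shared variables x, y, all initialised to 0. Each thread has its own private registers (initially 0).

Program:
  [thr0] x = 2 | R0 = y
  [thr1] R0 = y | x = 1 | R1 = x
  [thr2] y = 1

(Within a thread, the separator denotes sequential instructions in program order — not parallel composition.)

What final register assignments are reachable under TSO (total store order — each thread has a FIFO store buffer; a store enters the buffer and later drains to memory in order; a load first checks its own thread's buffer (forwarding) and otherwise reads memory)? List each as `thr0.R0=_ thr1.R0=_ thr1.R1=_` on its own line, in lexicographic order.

thr0.R0=0 thr1.R0=0 thr1.R1=1
thr0.R0=0 thr1.R0=0 thr1.R1=2
thr0.R0=0 thr1.R0=1 thr1.R1=1
thr0.R0=0 thr1.R0=1 thr1.R1=2
thr0.R0=1 thr1.R0=0 thr1.R1=1
thr0.R0=1 thr1.R0=0 thr1.R1=2
thr0.R0=1 thr1.R0=1 thr1.R1=1
thr0.R0=1 thr1.R0=1 thr1.R1=2

outcome vector order: (thr0.R0,thr1.R0,thr1.R1)
|TSO outcomes| = 8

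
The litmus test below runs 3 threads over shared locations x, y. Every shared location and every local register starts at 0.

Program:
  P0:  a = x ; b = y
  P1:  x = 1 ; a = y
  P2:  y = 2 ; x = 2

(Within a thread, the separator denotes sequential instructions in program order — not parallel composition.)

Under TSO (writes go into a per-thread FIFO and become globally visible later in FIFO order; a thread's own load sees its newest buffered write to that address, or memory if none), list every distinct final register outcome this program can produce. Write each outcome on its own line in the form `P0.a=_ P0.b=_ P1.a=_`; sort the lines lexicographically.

outcome vector order: (P0.a,P0.b,P1.a)
|TSO outcomes| = 10

P0.a=0 P0.b=0 P1.a=0
P0.a=0 P0.b=0 P1.a=2
P0.a=0 P0.b=2 P1.a=0
P0.a=0 P0.b=2 P1.a=2
P0.a=1 P0.b=0 P1.a=0
P0.a=1 P0.b=0 P1.a=2
P0.a=1 P0.b=2 P1.a=0
P0.a=1 P0.b=2 P1.a=2
P0.a=2 P0.b=2 P1.a=0
P0.a=2 P0.b=2 P1.a=2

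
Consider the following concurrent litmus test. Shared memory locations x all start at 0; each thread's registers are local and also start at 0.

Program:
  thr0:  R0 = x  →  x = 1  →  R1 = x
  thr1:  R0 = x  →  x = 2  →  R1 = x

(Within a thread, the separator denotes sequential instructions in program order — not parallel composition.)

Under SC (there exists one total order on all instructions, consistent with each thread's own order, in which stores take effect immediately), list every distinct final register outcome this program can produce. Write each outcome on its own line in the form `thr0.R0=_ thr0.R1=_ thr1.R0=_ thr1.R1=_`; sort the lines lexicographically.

outcome vector order: (thr0.R0,thr0.R1,thr1.R0,thr1.R1)
|SC outcomes| = 7

thr0.R0=0 thr0.R1=1 thr1.R0=0 thr1.R1=1
thr0.R0=0 thr0.R1=1 thr1.R0=0 thr1.R1=2
thr0.R0=0 thr0.R1=1 thr1.R0=1 thr1.R1=2
thr0.R0=0 thr0.R1=2 thr1.R0=0 thr1.R1=2
thr0.R0=0 thr0.R1=2 thr1.R0=1 thr1.R1=2
thr0.R0=2 thr0.R1=1 thr1.R0=0 thr1.R1=1
thr0.R0=2 thr0.R1=1 thr1.R0=0 thr1.R1=2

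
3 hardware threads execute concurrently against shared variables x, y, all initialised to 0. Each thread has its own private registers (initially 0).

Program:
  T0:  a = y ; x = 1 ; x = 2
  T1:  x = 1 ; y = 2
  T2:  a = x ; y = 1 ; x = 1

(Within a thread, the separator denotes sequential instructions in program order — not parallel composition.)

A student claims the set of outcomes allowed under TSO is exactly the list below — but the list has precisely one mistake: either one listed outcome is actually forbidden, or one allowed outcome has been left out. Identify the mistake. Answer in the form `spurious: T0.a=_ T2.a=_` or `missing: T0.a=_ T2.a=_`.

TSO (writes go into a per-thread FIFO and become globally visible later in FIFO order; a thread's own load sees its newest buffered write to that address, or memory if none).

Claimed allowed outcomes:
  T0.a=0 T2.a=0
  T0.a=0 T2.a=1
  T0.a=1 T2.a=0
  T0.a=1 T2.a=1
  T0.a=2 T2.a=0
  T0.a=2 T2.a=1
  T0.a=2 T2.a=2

missing: T0.a=0 T2.a=2

outcome vector order: (T0.a,T2.a)
[TSO] allowed = {<0 0> <0 1> <0 2> <1 0> <1 1> <2 0> <2 1> <2 2>}
TSO∖claimed = {<0 2>}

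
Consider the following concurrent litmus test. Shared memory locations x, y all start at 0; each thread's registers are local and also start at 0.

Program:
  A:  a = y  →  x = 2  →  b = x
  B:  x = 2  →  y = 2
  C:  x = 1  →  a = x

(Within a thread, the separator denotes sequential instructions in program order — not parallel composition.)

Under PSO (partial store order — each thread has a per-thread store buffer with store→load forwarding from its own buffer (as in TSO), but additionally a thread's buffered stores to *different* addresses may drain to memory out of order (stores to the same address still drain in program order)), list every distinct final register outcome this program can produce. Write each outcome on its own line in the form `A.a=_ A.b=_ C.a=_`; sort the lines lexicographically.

outcome vector order: (A.a,A.b,C.a)
|PSO outcomes| = 8

A.a=0 A.b=1 C.a=1
A.a=0 A.b=1 C.a=2
A.a=0 A.b=2 C.a=1
A.a=0 A.b=2 C.a=2
A.a=2 A.b=1 C.a=1
A.a=2 A.b=1 C.a=2
A.a=2 A.b=2 C.a=1
A.a=2 A.b=2 C.a=2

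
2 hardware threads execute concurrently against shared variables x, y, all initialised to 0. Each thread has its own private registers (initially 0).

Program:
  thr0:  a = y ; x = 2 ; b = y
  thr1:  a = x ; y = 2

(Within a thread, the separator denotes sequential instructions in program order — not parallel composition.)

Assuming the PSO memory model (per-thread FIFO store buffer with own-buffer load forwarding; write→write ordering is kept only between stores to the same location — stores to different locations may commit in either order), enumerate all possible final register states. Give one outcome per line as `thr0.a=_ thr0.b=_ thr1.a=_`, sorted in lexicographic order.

thr0.a=0 thr0.b=0 thr1.a=0
thr0.a=0 thr0.b=0 thr1.a=2
thr0.a=0 thr0.b=2 thr1.a=0
thr0.a=0 thr0.b=2 thr1.a=2
thr0.a=2 thr0.b=2 thr1.a=0

outcome vector order: (thr0.a,thr0.b,thr1.a)
|PSO outcomes| = 5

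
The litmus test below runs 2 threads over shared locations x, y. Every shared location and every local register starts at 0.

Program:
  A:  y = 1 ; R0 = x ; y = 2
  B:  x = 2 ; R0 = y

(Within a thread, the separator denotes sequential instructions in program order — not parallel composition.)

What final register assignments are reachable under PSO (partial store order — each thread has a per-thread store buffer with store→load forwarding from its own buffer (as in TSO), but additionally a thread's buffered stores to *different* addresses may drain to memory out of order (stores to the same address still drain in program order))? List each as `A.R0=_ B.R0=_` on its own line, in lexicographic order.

outcome vector order: (A.R0,B.R0)
|PSO outcomes| = 6

A.R0=0 B.R0=0
A.R0=0 B.R0=1
A.R0=0 B.R0=2
A.R0=2 B.R0=0
A.R0=2 B.R0=1
A.R0=2 B.R0=2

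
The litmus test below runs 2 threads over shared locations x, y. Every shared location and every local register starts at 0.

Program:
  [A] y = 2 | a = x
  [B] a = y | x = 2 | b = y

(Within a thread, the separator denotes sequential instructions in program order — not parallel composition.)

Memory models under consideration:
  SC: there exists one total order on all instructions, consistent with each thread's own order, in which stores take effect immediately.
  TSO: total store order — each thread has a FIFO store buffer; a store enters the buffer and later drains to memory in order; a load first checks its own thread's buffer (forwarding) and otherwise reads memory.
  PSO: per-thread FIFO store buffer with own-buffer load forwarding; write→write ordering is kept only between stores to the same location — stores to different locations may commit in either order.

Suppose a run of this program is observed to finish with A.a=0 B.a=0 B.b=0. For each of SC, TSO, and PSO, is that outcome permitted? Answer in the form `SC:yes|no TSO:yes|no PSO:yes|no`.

SC:no TSO:yes PSO:yes

outcome vector order: (A.a,B.a,B.b)
[SC] allowed = {002; 022; 200; 202; 222}
[TSO] allowed = {000; 002; 022; 200; 202; 222}
[PSO] allowed = {000; 002; 022; 200; 202; 222}
target 000 ∈ {TSO,PSO}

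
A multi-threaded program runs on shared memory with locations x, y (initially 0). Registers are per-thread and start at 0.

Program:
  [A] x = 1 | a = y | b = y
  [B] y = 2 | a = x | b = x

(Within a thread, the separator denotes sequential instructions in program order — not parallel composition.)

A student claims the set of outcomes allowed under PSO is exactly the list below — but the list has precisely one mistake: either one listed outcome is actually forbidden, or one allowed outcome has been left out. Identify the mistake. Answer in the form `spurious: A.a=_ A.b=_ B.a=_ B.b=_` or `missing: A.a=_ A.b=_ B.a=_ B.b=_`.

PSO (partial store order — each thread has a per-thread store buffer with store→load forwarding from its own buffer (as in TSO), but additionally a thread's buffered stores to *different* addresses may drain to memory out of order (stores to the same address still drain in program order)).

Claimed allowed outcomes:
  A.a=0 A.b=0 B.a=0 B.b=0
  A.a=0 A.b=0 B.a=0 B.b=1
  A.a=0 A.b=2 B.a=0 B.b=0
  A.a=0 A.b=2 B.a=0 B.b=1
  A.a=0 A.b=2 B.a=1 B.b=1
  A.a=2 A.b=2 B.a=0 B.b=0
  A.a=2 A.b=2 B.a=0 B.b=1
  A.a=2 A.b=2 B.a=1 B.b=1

missing: A.a=0 A.b=0 B.a=1 B.b=1

outcome vector order: (A.a,A.b,B.a,B.b)
under PSO → 0000, 0001, 0011, 0200, 0201, 0211, 2200, 2201, 2211
PSO∖claimed = {0011}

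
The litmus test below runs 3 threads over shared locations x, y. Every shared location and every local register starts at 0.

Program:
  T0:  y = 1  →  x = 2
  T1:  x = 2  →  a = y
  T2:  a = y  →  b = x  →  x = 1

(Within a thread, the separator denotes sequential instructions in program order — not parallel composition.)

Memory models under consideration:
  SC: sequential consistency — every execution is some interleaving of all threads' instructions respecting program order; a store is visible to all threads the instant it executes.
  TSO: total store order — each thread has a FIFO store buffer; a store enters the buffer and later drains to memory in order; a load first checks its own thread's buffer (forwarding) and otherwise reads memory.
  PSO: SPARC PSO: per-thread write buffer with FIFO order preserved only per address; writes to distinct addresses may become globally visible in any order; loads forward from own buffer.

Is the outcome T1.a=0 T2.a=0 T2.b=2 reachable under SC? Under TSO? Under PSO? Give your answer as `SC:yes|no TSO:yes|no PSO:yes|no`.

SC:yes TSO:yes PSO:yes

outcome vector order: (T1.a,T2.a,T2.b)
[SC] allowed = {0/0/0, 0/0/2, 0/1/2, 1/0/0, 1/0/2, 1/1/0, 1/1/2}
[TSO] allowed = {0/0/0, 0/0/2, 0/1/0, 0/1/2, 1/0/0, 1/0/2, 1/1/0, 1/1/2}
[PSO] allowed = {0/0/0, 0/0/2, 0/1/0, 0/1/2, 1/0/0, 1/0/2, 1/1/0, 1/1/2}
target 0/0/2 ∈ {SC,TSO,PSO}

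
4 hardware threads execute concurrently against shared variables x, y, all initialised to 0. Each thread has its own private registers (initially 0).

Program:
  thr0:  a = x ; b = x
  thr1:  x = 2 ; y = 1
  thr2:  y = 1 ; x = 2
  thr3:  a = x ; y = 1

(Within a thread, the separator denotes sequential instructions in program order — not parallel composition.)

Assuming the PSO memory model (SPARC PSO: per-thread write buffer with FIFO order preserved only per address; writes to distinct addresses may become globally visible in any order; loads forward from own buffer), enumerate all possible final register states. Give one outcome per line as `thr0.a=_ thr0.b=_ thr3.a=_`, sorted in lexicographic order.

outcome vector order: (thr0.a,thr0.b,thr3.a)
|PSO outcomes| = 6

thr0.a=0 thr0.b=0 thr3.a=0
thr0.a=0 thr0.b=0 thr3.a=2
thr0.a=0 thr0.b=2 thr3.a=0
thr0.a=0 thr0.b=2 thr3.a=2
thr0.a=2 thr0.b=2 thr3.a=0
thr0.a=2 thr0.b=2 thr3.a=2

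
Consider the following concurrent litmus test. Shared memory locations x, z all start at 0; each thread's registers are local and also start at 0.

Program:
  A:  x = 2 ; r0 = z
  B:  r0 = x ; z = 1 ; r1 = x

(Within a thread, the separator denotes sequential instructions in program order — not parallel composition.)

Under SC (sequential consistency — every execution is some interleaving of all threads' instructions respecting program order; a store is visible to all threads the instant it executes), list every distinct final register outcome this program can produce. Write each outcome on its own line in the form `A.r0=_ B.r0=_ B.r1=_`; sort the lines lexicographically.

A.r0=0 B.r0=0 B.r1=2
A.r0=0 B.r0=2 B.r1=2
A.r0=1 B.r0=0 B.r1=0
A.r0=1 B.r0=0 B.r1=2
A.r0=1 B.r0=2 B.r1=2

outcome vector order: (A.r0,B.r0,B.r1)
|SC outcomes| = 5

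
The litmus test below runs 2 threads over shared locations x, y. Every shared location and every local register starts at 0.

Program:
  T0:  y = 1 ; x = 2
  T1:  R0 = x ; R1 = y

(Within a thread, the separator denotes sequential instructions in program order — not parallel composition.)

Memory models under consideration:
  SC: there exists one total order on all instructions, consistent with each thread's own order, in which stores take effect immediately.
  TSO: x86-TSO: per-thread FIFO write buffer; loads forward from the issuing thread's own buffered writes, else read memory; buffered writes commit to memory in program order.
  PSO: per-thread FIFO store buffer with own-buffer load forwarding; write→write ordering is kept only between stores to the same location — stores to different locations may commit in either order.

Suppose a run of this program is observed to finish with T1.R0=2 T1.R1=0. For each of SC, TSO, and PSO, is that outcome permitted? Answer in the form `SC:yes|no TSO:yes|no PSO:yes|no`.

outcome vector order: (T1.R0,T1.R1)
[SC] allowed = {00, 01, 21}
[TSO] allowed = {00, 01, 21}
[PSO] allowed = {00, 01, 20, 21}
target 20 ∈ {PSO}

SC:no TSO:no PSO:yes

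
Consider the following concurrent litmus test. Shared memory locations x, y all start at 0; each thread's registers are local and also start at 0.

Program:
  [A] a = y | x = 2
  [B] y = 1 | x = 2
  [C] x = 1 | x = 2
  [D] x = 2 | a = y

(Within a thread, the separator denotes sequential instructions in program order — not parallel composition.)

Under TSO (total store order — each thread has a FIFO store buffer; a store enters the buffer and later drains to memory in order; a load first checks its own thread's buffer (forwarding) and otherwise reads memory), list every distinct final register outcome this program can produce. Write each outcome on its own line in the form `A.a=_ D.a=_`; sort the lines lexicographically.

A.a=0 D.a=0
A.a=0 D.a=1
A.a=1 D.a=0
A.a=1 D.a=1

outcome vector order: (A.a,D.a)
|TSO outcomes| = 4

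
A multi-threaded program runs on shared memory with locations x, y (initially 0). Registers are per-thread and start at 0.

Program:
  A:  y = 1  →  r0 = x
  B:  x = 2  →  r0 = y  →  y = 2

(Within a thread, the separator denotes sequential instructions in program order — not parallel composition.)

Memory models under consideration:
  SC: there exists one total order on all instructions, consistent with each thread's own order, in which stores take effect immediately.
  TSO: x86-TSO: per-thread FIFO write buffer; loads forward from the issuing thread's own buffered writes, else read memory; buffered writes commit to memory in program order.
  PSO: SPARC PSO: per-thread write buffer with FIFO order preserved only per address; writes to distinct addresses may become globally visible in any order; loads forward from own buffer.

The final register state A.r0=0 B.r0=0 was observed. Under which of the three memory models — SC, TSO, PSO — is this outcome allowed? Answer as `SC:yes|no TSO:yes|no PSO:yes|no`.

SC:no TSO:yes PSO:yes

outcome vector order: (A.r0,B.r0)
SC: 3 outcomes — {01 20 21}
TSO: 4 outcomes — {00 01 20 21}
PSO: 4 outcomes — {00 01 20 21}
target 00 ∈ {TSO,PSO}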